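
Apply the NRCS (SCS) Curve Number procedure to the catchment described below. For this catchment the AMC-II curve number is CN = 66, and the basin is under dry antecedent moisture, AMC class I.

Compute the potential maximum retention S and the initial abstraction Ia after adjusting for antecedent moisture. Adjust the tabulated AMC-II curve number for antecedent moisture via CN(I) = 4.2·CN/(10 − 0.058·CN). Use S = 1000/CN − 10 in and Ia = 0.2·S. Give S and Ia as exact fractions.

CN(I) from CN(II)=66: (4.2·66)/(10 − 0.058·66) = 69300/1543 ≈ 44.913
S = 1000/(69300/1543) − 10 = 8500/693 in ≈ 12.266 in
Initial abstraction Ia = S/5 = (8500/693)/5 = 1700/693 ≈ 2.453 in

S = 8500/693 in ≈ 12.266 in; Ia = 1700/693 in ≈ 2.453 in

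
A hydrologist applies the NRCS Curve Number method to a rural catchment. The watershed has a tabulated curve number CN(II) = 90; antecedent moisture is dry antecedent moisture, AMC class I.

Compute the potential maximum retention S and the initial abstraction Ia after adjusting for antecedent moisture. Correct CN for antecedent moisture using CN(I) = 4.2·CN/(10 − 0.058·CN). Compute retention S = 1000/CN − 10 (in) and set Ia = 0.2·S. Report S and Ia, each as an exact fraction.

Dry (AMC I): CN(I) = 4.2·90/(10 − 0.058·90) = 378/(239/50) = 18900/239 ≈ 79.079
Max retention: S = 1000/(18900/239) − 10 = 500/189 in (≈ 2.646 in)
Ia = 0.2·(500/189) = 100/189 in ≈ 0.529 in

S = 500/189 in ≈ 2.646 in; Ia = 100/189 in ≈ 0.529 in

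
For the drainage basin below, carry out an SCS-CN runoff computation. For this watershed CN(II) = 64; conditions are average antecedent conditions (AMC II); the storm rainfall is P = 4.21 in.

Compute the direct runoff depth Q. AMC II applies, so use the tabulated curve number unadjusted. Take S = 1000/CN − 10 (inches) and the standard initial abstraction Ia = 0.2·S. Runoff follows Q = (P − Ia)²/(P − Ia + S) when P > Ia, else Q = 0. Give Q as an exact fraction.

Q = 380689/348400 in ≈ 1.093 in

AMC II — tabulated CN = 64 applies directly.
Max retention: S = 1000/64 − 10 = 45/8 in (≈ 5.625 in)
Ia = 0.2·(45/8) = 9/8 in ≈ 1.125 in
Since P=4.210 > Ia=1.125: effective rainfall P−Ia = 617/200 in
Q = (617/200)²/((617/200) + 45/8) = (380689/40000)/(871/100) = 380689/348400 in ≈ 1.093 in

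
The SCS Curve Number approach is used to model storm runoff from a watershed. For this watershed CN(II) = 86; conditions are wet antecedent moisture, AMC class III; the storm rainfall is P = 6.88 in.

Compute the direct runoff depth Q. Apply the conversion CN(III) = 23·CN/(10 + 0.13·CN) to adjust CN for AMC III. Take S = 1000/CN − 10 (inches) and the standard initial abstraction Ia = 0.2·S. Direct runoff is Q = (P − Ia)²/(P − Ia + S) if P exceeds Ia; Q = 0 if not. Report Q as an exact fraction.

CN(III) from CN(II)=86: (23·86)/(10 + 0.13·86) = 98900/1059 ≈ 93.390
Retention S: 1000/CN − 10 with CN=93.390 → S = 700/989 ≈ 0.708 in
Initial abstraction Ia = S/5 = (700/989)/5 = 140/989 ≈ 0.142 in
Since P=6.880 > Ia=0.142: effective rainfall P−Ia = 166608/24725 in
Q = (166608/24725)²/((166608/24725) + 700/989) = (27758225664/611325625)/(184108/24725) = 6939556416/1138017575 in ≈ 6.098 in

Q = 6939556416/1138017575 in ≈ 6.098 in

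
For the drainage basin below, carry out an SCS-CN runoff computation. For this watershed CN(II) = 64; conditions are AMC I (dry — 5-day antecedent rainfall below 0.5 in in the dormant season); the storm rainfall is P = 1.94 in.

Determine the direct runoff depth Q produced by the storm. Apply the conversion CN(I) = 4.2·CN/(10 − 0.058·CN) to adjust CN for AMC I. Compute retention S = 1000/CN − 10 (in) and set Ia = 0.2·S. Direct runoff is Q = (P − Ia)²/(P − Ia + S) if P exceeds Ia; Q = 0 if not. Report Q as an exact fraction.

Q = 0 in ≈ 0.000 in

Adjust CN=64 to AMC I: 4.2·64/(10 − 0.058·64) → (1344/5) ÷ (786/125) = 5600/131 ≈ 42.748
Max retention: S = 1000/(5600/131) − 10 = 375/28 in (≈ 13.393 in)
Ia = 0.2S: 0.2·13.393 = 2.679 in (exactly 75/28)
P = 1.940 ≤ Ia = 2.679 in: entire storm abstracted, Q = 0.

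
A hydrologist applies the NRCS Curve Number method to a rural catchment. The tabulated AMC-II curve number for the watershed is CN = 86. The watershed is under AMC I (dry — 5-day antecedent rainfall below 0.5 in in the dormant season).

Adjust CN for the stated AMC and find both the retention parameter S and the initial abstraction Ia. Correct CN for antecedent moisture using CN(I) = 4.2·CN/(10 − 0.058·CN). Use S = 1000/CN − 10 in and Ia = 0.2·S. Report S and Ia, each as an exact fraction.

S = 500/129 in ≈ 3.876 in; Ia = 100/129 in ≈ 0.775 in

CN(I) from CN(II)=86: (4.2·86)/(10 − 0.058·86) = 12900/179 ≈ 72.067
S = 1000/(12900/179) − 10 = 500/129 in ≈ 3.876 in
Ia = 0.2·(500/129) = 100/129 in ≈ 0.775 in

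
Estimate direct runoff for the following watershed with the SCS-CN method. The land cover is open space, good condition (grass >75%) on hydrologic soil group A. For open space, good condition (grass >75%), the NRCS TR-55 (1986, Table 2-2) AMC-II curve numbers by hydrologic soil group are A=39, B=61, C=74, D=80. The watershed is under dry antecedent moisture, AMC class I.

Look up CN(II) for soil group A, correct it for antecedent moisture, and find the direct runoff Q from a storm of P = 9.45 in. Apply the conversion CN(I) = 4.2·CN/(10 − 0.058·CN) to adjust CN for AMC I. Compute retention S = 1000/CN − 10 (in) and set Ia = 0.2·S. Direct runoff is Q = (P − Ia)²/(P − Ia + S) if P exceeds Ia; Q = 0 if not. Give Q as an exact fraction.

NRCS table: open space, good condition (grass >75%), soil group A → CN(II) = 39
Adjust CN=39 to AMC I: 4.2·39/(10 − 0.058·39) → (819/5) ÷ (3869/500) = 81900/3869 ≈ 21.168
S = 1000/(81900/3869) − 10 = 30500/819 in ≈ 37.241 in
Initial abstraction Ia = S/5 = (30500/819)/5 = 6100/819 ≈ 7.448 in
Excess rainfall: 9.450 − 7.448 = 2.002 in; P > Ia so Q > 0
Runoff Q = (P−Ia)²/(P−Ia+S) = (2.002)²/(2.002+37.241) = 1075249681/10528916580 ≈ 0.102 in

Q = 1075249681/10528916580 in ≈ 0.102 in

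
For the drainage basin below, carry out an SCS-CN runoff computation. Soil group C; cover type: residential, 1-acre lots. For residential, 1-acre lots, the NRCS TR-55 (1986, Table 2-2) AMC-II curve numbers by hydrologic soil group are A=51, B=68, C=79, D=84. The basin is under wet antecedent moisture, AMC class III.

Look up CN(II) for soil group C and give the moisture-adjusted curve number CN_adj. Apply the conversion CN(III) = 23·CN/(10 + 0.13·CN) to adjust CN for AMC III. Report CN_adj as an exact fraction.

NRCS table: residential, 1-acre lots, soil group C → CN(II) = 79
CN(III) from CN(II)=79: (23·79)/(10 + 0.13·79) = 181700/2027 ≈ 89.640

CN_adj = 181700/2027 ≈ 89.640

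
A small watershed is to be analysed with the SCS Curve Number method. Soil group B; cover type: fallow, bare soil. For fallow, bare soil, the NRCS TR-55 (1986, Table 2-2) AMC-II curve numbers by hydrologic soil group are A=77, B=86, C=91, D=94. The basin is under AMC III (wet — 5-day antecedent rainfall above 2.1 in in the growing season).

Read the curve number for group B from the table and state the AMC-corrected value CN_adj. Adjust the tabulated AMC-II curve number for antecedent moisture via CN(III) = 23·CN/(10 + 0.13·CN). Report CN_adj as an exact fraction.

NRCS table: fallow, bare soil, soil group B → CN(II) = 86
CN(III) from CN(II)=86: (23·86)/(10 + 0.13·86) = 98900/1059 ≈ 93.390

CN_adj = 98900/1059 ≈ 93.390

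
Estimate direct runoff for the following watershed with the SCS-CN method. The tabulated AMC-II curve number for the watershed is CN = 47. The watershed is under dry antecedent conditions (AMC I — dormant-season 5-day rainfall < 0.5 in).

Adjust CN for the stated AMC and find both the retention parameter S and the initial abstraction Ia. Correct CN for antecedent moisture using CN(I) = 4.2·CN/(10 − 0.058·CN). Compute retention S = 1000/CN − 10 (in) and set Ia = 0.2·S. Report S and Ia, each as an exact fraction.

Adjust CN=47 to AMC I: 4.2·47/(10 − 0.058·47) → (987/5) ÷ (3637/500) = 98700/3637 ≈ 27.138
S = 1000/(98700/3637) − 10 = 26500/987 in ≈ 26.849 in
Ia = 0.2S: 0.2·26.849 = 5.370 in (exactly 5300/987)

S = 26500/987 in ≈ 26.849 in; Ia = 5300/987 in ≈ 5.370 in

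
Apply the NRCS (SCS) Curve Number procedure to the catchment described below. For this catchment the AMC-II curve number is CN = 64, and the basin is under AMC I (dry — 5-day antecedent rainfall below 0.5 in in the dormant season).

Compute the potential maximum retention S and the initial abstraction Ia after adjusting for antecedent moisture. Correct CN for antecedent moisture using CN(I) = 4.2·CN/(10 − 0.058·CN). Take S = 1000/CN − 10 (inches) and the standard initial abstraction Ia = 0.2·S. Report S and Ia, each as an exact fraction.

Adjust CN=64 to AMC I: 4.2·64/(10 − 0.058·64) → (1344/5) ÷ (786/125) = 5600/131 ≈ 42.748
Retention S: 1000/CN − 10 with CN=42.748 → S = 375/28 ≈ 13.393 in
Ia = 0.2·(375/28) = 75/28 in ≈ 2.679 in

S = 375/28 in ≈ 13.393 in; Ia = 75/28 in ≈ 2.679 in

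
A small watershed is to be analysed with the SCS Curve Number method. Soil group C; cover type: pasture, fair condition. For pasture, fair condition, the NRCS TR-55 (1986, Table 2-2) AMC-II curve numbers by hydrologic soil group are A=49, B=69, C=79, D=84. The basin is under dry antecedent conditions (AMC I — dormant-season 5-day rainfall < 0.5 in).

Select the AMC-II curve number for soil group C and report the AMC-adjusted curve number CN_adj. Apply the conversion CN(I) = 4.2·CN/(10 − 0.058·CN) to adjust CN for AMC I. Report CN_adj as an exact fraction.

CN_adj = 7900/129 ≈ 61.240

NRCS table: pasture, fair condition, soil group C → CN(II) = 79
CN(I) from CN(II)=79: (4.2·79)/(10 − 0.058·79) = 7900/129 ≈ 61.240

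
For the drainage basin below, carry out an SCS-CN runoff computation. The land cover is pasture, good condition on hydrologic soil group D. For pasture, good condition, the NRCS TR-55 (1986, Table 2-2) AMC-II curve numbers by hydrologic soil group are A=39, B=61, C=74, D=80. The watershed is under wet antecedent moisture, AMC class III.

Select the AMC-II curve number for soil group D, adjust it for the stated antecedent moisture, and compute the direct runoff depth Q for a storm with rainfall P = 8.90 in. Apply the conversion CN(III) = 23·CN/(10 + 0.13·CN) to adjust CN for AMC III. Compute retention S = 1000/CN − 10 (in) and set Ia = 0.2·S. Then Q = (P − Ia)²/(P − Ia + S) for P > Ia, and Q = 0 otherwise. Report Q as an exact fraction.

NRCS table: pasture, good condition, soil group D → CN(II) = 80
Wet (AMC III): CN(III) = 23·80/(10 + 0.13·80) = 1840/(102/5) = 4600/51 ≈ 90.196
Max retention: S = 1000/(4600/51) − 10 = 25/23 in (≈ 1.087 in)
Initial abstraction Ia = S/5 = (25/23)/5 = 5/23 ≈ 0.217 in
P − Ia = 8.900 − 0.217 = 1997/230 ≈ 8.683 in (> 0, runoff occurs)
Q = (1997/230)²/((1997/230) + 25/23) = (3988009/52900)/(2247/230) = 3988009/516810 in ≈ 7.717 in

Q = 3988009/516810 in ≈ 7.717 in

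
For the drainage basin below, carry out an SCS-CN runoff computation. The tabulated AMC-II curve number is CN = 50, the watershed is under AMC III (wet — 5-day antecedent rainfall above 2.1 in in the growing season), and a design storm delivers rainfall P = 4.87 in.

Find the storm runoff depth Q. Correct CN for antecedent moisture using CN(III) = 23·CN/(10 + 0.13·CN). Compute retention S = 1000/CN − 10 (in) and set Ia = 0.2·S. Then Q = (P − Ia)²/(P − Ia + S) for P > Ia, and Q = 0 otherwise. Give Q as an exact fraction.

CN(III) from CN(II)=50: (23·50)/(10 + 0.13·50) = 2300/33 ≈ 69.697
S = 1000/(2300/33) − 10 = 100/23 in ≈ 4.348 in
Ia = 0.2·(100/23) = 20/23 in ≈ 0.870 in
P − Ia = 4.870 − 0.870 = 9201/2300 ≈ 4.000 in (> 0, runoff occurs)
Q = (9201/2300)²/((9201/2300) + 100/23) = (84658401/5290000)/(19201/2300) = 84658401/44162300 in ≈ 1.917 in

Q = 84658401/44162300 in ≈ 1.917 in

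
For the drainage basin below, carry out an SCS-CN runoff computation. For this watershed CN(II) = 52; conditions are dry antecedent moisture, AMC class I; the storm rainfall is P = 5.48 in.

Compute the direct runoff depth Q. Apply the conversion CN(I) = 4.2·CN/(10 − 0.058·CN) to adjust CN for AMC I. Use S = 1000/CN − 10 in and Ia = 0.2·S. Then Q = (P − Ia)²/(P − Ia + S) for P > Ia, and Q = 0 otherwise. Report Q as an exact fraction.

Adjust CN=52 to AMC I: 4.2·52/(10 − 0.058·52) → (1092/5) ÷ (873/125) = 9100/291 ≈ 31.271
Retention S: 1000/CN − 10 with CN=31.271 → S = 2000/91 ≈ 21.978 in
Initial abstraction Ia = S/5 = (2000/91)/5 = 400/91 ≈ 4.396 in
Excess rainfall: 5.480 − 4.396 = 1.084 in; P > Ia so Q > 0
Q: (2467/2275)² ÷ (52467/2275) = 6086089/119362425 in (≈ 0.051 in)

Q = 6086089/119362425 in ≈ 0.051 in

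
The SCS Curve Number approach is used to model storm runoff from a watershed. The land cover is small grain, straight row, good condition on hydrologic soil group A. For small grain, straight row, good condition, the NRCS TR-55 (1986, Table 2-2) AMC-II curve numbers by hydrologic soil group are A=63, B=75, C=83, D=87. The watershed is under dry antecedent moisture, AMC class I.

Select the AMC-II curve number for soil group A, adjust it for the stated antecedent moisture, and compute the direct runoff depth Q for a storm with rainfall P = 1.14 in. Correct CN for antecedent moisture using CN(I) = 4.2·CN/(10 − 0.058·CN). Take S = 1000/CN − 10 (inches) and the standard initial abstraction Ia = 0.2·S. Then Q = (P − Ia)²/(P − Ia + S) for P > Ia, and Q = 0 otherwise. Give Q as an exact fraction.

Q = 0 in ≈ 0.000 in

NRCS table: small grain, straight row, good condition, soil group A → CN(II) = 63
Adjust CN=63 to AMC I: 4.2·63/(10 − 0.058·63) → (1323/5) ÷ (3173/500) = 132300/3173 ≈ 41.696
Retention S: 1000/CN − 10 with CN=41.696 → S = 18500/1323 ≈ 13.983 in
Ia = 0.2S: 0.2·13.983 = 2.797 in (exactly 3700/1323)
P = 1.140 ≤ Ia = 2.797 in: entire storm abstracted, Q = 0.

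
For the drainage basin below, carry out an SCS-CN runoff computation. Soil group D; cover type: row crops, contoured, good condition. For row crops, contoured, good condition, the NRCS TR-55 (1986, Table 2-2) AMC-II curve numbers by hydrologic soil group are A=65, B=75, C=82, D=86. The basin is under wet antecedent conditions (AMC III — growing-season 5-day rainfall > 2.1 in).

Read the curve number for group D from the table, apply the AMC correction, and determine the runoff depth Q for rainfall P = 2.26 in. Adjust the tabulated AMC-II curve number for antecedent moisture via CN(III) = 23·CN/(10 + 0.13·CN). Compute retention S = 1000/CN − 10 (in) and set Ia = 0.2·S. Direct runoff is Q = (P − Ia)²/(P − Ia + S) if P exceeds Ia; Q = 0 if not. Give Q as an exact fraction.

NRCS table: row crops, contoured, good condition, soil group D → CN(II) = 86
Adjust CN=86 to AMC III: 23·86/(10 + 0.13·86) → 1978 ÷ (1059/50) = 98900/1059 ≈ 93.390
S = 1000/(98900/1059) − 10 = 700/989 in ≈ 0.708 in
Ia = 0.2·(700/989) = 140/989 in ≈ 0.142 in
Excess rainfall: 2.260 − 0.142 = 2.118 in; P > Ia so Q > 0
Runoff Q = (P−Ia)²/(P−Ia+S) = (2.118)²/(2.118+0.708) = 10974029049/6910983650 ≈ 1.588 in

Q = 10974029049/6910983650 in ≈ 1.588 in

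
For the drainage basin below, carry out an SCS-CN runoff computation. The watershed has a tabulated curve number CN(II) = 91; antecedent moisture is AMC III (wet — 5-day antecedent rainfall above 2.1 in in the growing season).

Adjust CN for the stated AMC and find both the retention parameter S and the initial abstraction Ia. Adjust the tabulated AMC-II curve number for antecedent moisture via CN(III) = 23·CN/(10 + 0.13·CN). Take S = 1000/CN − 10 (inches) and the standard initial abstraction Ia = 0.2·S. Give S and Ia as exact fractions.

Wet (AMC III): CN(III) = 23·91/(10 + 0.13·91) = 2093/(2183/100) = 209300/2183 ≈ 95.877
Retention S: 1000/CN − 10 with CN=95.877 → S = 900/2093 ≈ 0.430 in
Ia = 0.2S: 0.2·0.430 = 0.086 in (exactly 180/2093)

S = 900/2093 in ≈ 0.430 in; Ia = 180/2093 in ≈ 0.086 in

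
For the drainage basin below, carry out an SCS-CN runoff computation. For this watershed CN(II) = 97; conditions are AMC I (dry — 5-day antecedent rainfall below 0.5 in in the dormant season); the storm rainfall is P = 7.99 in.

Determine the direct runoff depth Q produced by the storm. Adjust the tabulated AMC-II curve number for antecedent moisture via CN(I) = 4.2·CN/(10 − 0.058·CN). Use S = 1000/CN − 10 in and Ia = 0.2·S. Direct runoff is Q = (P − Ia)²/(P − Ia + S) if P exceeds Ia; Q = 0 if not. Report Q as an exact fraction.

CN(I) from CN(II)=97: (4.2·97)/(10 − 0.058·97) = 67900/729 ≈ 93.141
Max retention: S = 1000/(67900/729) − 10 = 500/679 in (≈ 0.736 in)
Initial abstraction Ia = S/5 = (500/679)/5 = 100/679 ≈ 0.147 in
Excess rainfall: 7.990 − 0.147 = 7.843 in; P > Ia so Q > 0
Runoff Q = (P−Ia)²/(P−Ia+S) = (7.843)²/(7.843+0.736) = 283578615441/39553175900 ≈ 7.170 in

Q = 283578615441/39553175900 in ≈ 7.170 in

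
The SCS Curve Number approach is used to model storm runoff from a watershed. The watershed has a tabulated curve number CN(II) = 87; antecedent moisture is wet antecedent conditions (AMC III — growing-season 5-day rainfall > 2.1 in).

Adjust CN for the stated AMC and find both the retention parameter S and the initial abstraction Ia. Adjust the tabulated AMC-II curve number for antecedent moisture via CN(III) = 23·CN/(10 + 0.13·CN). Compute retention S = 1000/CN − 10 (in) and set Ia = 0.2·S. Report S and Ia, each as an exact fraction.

S = 1300/2001 in ≈ 0.650 in; Ia = 260/2001 in ≈ 0.130 in

CN(III) from CN(II)=87: (23·87)/(10 + 0.13·87) = 200100/2131 ≈ 93.900
S = 1000/(200100/2131) − 10 = 1300/2001 in ≈ 0.650 in
Ia = 0.2S: 0.2·0.650 = 0.130 in (exactly 260/2001)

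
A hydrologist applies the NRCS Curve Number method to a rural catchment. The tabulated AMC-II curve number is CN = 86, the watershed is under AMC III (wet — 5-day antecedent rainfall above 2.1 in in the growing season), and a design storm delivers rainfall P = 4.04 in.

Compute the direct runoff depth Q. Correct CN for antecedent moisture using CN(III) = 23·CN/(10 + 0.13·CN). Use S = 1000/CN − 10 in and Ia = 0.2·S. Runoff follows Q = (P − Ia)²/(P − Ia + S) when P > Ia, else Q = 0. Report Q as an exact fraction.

CN(III) from CN(II)=86: (23·86)/(10 + 0.13·86) = 98900/1059 ≈ 93.390
S = 1000/(98900/1059) − 10 = 700/989 in ≈ 0.708 in
Initial abstraction Ia = S/5 = (700/989)/5 = 140/989 ≈ 0.142 in
Excess rainfall: 4.040 − 0.142 = 3.898 in; P > Ia so Q > 0
Q = (96389/24725)²/((96389/24725) + 700/989) = (9290839321/611325625)/(113889/24725) = 9290839321/2815905525 in ≈ 3.299 in

Q = 9290839321/2815905525 in ≈ 3.299 in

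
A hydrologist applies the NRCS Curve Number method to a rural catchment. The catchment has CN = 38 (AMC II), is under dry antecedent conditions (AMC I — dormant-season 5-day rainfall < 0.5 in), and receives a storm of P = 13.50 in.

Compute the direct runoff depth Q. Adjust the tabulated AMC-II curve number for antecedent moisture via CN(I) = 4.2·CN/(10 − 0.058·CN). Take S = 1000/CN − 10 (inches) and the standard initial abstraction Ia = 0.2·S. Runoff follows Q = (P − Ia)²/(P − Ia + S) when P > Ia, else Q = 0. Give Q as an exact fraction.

Dry (AMC I): CN(I) = 4.2·38/(10 − 0.058·38) = (798/5)/(1949/250) = 39900/1949 ≈ 20.472
Max retention: S = 1000/(39900/1949) − 10 = 15500/399 in (≈ 38.847 in)
Initial abstraction Ia = S/5 = (15500/399)/5 = 3100/399 ≈ 7.769 in
Since P=13.500 > Ia=7.769: effective rainfall P−Ia = 4573/798 in
Q = (4573/798)²/((4573/798) + 15500/399) = (20912329/636804)/(35573/798) = 20912329/28387254 in ≈ 0.737 in

Q = 20912329/28387254 in ≈ 0.737 in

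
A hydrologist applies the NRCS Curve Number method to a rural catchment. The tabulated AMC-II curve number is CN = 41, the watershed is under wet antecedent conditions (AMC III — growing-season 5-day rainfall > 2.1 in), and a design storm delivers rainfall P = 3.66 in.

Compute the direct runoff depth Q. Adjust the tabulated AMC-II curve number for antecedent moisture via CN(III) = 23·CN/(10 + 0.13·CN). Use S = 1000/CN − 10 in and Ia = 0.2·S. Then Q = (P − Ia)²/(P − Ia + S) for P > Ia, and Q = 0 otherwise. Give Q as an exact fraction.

Q = 12897917761/19264028350 in ≈ 0.670 in

CN(III) from CN(II)=41: (23·41)/(10 + 0.13·41) = 94300/1533 ≈ 61.513
Max retention: S = 1000/(94300/1533) − 10 = 5900/943 in (≈ 6.257 in)
Initial abstraction Ia = S/5 = (5900/943)/5 = 1180/943 ≈ 1.251 in
Excess rainfall: 3.660 − 1.251 = 2.409 in; P > Ia so Q > 0
Q = (113569/47150)²/((113569/47150) + 5900/943) = (12897917761/2223122500)/(408569/47150) = 12897917761/19264028350 in ≈ 0.670 in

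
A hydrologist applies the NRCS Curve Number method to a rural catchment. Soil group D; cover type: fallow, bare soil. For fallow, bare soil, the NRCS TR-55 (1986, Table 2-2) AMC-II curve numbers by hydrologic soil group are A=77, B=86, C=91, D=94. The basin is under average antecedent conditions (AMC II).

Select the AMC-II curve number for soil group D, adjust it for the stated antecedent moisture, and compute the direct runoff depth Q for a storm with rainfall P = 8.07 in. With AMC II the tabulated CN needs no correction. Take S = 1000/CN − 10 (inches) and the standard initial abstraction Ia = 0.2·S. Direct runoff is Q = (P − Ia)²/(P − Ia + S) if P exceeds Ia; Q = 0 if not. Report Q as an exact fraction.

NRCS table: fallow, bare soil, soil group D → CN(II) = 94
CN(II) = 94; AMC II needs no correction.
Retention S: 1000/CN − 10 with CN=94.000 → S = 30/47 ≈ 0.638 in
Ia = 0.2S: 0.2·0.638 = 0.128 in (exactly 6/47)
Since P=8.070 > Ia=0.128: effective rainfall P−Ia = 37329/4700 in
Q: (37329/4700)² ÷ (40329/4700) = 154828249/21060700 in (≈ 7.352 in)

Q = 154828249/21060700 in ≈ 7.352 in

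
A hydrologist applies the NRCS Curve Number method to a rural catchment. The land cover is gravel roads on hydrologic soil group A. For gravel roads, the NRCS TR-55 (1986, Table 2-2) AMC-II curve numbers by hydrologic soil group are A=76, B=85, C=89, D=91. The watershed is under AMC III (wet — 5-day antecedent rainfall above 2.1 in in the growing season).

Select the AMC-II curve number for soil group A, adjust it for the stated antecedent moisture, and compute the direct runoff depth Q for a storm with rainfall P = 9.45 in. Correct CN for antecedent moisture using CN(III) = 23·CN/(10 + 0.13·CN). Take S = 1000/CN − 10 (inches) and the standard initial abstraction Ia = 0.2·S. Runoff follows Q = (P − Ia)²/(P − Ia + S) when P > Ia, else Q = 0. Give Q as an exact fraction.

NRCS table: gravel roads, soil group A → CN(II) = 76
CN(III) from CN(II)=76: (23·76)/(10 + 0.13·76) = 43700/497 ≈ 87.928
S = 1000/(43700/497) − 10 = 600/437 in ≈ 1.373 in
Ia = 0.2·(600/437) = 120/437 in ≈ 0.275 in
P − Ia = 9.450 − 0.275 = 80193/8740 ≈ 9.175 in (> 0, runoff occurs)
Runoff Q = (P−Ia)²/(P−Ia+S) = (9.175)²/(9.175+1.373) = 2143639083/268588940 ≈ 7.981 in

Q = 2143639083/268588940 in ≈ 7.981 in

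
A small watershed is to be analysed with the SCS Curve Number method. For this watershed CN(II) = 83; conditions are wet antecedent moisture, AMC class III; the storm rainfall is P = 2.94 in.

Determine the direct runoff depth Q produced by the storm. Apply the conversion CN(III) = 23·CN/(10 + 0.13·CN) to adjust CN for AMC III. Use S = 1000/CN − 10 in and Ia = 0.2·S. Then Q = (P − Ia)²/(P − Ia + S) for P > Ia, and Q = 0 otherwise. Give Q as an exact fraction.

Q = 69497086129/33276065350 in ≈ 2.089 in

Wet (AMC III): CN(III) = 23·83/(10 + 0.13·83) = 1909/(2079/100) = 190900/2079 ≈ 91.823
Retention S: 1000/CN − 10 with CN=91.823 → S = 1700/1909 ≈ 0.891 in
Ia = 0.2S: 0.2·0.891 = 0.178 in (exactly 340/1909)
Excess rainfall: 2.940 − 0.178 = 2.762 in; P > Ia so Q > 0
Q: (263623/95450)² ÷ (348623/95450) = 69497086129/33276065350 in (≈ 2.089 in)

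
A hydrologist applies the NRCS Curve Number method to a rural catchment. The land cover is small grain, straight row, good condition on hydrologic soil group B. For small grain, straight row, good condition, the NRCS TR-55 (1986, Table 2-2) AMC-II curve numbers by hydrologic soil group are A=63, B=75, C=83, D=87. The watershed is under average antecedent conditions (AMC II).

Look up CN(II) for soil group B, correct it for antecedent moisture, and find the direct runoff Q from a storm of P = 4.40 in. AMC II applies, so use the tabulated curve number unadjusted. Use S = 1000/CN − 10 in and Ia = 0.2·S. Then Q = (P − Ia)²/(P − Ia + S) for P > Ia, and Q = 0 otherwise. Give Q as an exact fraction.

Q = 1568/795 in ≈ 1.972 in

NRCS table: small grain, straight row, good condition, soil group B → CN(II) = 75
CN(II) = 75; AMC II needs no correction.
Retention S: 1000/CN − 10 with CN=75.000 → S = 10/3 ≈ 3.333 in
Ia = 0.2·(10/3) = 2/3 in ≈ 0.667 in
Since P=4.400 > Ia=0.667: effective rainfall P−Ia = 56/15 in
Runoff Q = (P−Ia)²/(P−Ia+S) = (3.733)²/(3.733+3.333) = 1568/795 ≈ 1.972 in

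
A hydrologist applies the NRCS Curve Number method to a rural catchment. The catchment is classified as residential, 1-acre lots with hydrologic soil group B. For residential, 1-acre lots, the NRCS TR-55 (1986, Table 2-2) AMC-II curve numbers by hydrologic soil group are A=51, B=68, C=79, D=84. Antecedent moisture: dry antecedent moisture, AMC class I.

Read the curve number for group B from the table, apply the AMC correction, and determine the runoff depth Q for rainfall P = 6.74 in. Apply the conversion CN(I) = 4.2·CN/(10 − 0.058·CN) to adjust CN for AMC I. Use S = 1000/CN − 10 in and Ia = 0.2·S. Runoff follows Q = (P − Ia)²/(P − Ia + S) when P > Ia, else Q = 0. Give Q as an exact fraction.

NRCS table: residential, 1-acre lots, soil group B → CN(II) = 68
Adjust CN=68 to AMC I: 4.2·68/(10 − 0.058·68) → (1428/5) ÷ (757/125) = 35700/757 ≈ 47.160
S = 1000/(35700/757) − 10 = 4000/357 in ≈ 11.204 in
Initial abstraction Ia = S/5 = (4000/357)/5 = 800/357 ≈ 2.241 in
Since P=6.740 > Ia=2.241: effective rainfall P−Ia = 80309/17850 in
Q = (80309/17850)²/((80309/17850) + 4000/357) = (6449535481/318622500)/(280309/17850) = 6449535481/5003515650 in ≈ 1.289 in

Q = 6449535481/5003515650 in ≈ 1.289 in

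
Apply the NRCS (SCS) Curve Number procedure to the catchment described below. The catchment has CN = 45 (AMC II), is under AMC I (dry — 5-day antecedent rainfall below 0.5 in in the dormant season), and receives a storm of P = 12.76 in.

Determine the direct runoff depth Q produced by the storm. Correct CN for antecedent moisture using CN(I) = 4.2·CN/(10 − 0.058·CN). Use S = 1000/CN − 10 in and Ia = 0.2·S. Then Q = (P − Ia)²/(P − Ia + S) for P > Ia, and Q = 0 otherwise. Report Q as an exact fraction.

CN(I) from CN(II)=45: (4.2·45)/(10 − 0.058·45) = 18900/739 ≈ 25.575
S = 1000/(18900/739) − 10 = 5500/189 in ≈ 29.101 in
Ia = 0.2S: 0.2·29.101 = 5.820 in (exactly 1100/189)
Since P=12.760 > Ia=5.820: effective rainfall P−Ia = 32791/4725 in
Runoff Q = (P−Ia)²/(P−Ia+S) = (6.940)²/(6.940+29.101) = 97749971/73147725 ≈ 1.336 in

Q = 97749971/73147725 in ≈ 1.336 in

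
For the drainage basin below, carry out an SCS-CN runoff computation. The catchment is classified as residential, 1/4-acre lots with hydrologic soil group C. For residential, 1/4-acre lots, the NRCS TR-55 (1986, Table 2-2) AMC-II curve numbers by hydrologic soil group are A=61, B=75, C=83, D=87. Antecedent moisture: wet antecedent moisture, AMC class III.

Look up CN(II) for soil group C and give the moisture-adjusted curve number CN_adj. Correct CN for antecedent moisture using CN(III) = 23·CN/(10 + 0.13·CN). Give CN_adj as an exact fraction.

CN_adj = 190900/2079 ≈ 91.823

NRCS table: residential, 1/4-acre lots, soil group C → CN(II) = 83
Wet (AMC III): CN(III) = 23·83/(10 + 0.13·83) = 1909/(2079/100) = 190900/2079 ≈ 91.823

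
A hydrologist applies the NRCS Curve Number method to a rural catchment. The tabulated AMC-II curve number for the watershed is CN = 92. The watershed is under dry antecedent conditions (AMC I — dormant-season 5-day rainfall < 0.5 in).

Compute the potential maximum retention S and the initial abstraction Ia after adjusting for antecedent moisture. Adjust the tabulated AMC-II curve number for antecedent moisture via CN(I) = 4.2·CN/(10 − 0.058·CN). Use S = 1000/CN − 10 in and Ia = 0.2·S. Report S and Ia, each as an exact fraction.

S = 1000/483 in ≈ 2.070 in; Ia = 200/483 in ≈ 0.414 in

Dry (AMC I): CN(I) = 4.2·92/(10 − 0.058·92) = (1932/5)/(583/125) = 48300/583 ≈ 82.847
Max retention: S = 1000/(48300/583) − 10 = 1000/483 in (≈ 2.070 in)
Ia = 0.2S: 0.2·2.070 = 0.414 in (exactly 200/483)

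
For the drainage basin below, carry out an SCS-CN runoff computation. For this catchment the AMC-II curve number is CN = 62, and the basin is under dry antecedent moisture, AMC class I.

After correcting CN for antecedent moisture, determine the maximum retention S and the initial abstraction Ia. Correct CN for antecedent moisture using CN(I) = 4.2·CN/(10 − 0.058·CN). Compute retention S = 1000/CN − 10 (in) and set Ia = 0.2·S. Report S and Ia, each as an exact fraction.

S = 9500/651 in ≈ 14.593 in; Ia = 1900/651 in ≈ 2.919 in

Adjust CN=62 to AMC I: 4.2·62/(10 − 0.058·62) → (1302/5) ÷ (1601/250) = 65100/1601 ≈ 40.662
Max retention: S = 1000/(65100/1601) − 10 = 9500/651 in (≈ 14.593 in)
Initial abstraction Ia = S/5 = (9500/651)/5 = 1900/651 ≈ 2.919 in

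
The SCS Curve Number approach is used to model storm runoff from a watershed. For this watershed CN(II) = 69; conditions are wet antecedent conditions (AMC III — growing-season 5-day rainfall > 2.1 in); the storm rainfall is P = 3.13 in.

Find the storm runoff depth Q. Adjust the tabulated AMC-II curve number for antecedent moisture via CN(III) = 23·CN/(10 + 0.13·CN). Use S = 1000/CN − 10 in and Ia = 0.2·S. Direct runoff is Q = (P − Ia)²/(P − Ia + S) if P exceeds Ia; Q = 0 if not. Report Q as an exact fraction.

Q = 188991042361/118188809700 in ≈ 1.599 in

Wet (AMC III): CN(III) = 23·69/(10 + 0.13·69) = 1587/(1897/100) = 158700/1897 ≈ 83.658
S = 1000/(158700/1897) − 10 = 3100/1587 in ≈ 1.953 in
Ia = 0.2·(3100/1587) = 620/1587 in ≈ 0.391 in
Excess rainfall: 3.130 − 0.391 = 2.739 in; P > Ia so Q > 0
Q: (434731/158700)² ÷ (744731/158700) = 188991042361/118188809700 in (≈ 1.599 in)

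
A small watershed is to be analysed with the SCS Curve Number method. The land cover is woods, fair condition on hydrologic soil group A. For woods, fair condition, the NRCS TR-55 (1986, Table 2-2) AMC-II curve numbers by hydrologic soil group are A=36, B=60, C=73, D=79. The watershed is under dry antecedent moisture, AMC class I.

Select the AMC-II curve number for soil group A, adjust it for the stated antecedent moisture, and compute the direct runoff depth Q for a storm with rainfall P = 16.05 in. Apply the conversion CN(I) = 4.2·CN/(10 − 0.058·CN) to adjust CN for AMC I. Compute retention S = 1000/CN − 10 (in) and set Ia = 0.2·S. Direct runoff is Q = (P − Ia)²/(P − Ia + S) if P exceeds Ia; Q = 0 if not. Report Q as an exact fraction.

NRCS table: woods, fair condition, soil group A → CN(II) = 36
Dry (AMC I): CN(I) = 4.2·36/(10 − 0.058·36) = (756/5)/(989/125) = 18900/989 ≈ 19.110
Max retention: S = 1000/(18900/989) − 10 = 8000/189 in (≈ 42.328 in)
Ia = 0.2S: 0.2·42.328 = 8.466 in (exactly 1600/189)
P − Ia = 16.050 − 8.466 = 28669/3780 ≈ 7.584 in (> 0, runoff occurs)
Q = (28669/3780)²/((28669/3780) + 8000/189) = (821911561/14288400)/(188669/3780) = 821911561/713168820 in ≈ 1.152 in

Q = 821911561/713168820 in ≈ 1.152 in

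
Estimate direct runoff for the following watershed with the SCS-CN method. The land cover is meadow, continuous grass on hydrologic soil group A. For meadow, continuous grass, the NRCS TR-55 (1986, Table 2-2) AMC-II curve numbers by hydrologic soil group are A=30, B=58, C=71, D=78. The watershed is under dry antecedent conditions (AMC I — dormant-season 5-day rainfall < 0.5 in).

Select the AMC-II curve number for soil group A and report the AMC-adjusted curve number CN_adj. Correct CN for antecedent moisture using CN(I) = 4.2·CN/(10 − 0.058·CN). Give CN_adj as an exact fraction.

CN_adj = 900/59 ≈ 15.254

NRCS table: meadow, continuous grass, soil group A → CN(II) = 30
CN(I) from CN(II)=30: (4.2·30)/(10 − 0.058·30) = 900/59 ≈ 15.254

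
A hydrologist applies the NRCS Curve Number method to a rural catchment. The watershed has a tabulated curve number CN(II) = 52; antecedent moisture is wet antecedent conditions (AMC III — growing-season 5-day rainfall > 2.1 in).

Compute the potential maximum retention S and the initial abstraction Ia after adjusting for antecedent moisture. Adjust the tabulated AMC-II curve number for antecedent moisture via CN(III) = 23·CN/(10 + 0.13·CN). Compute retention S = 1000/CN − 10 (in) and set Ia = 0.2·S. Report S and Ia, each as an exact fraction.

CN(III) from CN(II)=52: (23·52)/(10 + 0.13·52) = 29900/419 ≈ 71.360
Max retention: S = 1000/(29900/419) − 10 = 1200/299 in (≈ 4.013 in)
Ia = 0.2·(1200/299) = 240/299 in ≈ 0.803 in

S = 1200/299 in ≈ 4.013 in; Ia = 240/299 in ≈ 0.803 in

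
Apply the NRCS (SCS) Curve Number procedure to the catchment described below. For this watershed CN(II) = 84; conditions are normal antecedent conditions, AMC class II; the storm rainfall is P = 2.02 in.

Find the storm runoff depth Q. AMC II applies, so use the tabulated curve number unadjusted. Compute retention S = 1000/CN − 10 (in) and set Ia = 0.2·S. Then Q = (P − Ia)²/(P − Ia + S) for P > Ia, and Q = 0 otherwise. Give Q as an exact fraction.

Q = 2961841/3907050 in ≈ 0.758 in

CN(II) = 84; AMC II needs no correction.
S = 1000/84 − 10 = 40/21 in ≈ 1.905 in
Ia = 0.2·(40/21) = 8/21 in ≈ 0.381 in
Excess rainfall: 2.020 − 0.381 = 1.639 in; P > Ia so Q > 0
Q: (1721/1050)² ÷ (3721/1050) = 2961841/3907050 in (≈ 0.758 in)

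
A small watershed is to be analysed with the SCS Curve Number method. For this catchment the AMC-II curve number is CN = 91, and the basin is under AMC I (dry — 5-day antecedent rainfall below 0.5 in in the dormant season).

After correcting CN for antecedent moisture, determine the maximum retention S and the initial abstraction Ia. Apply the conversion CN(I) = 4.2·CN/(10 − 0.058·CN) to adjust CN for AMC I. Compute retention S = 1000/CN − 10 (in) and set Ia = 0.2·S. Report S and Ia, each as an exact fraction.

Dry (AMC I): CN(I) = 4.2·91/(10 − 0.058·91) = (1911/5)/(2361/500) = 63700/787 ≈ 80.940
Max retention: S = 1000/(63700/787) − 10 = 1500/637 in (≈ 2.355 in)
Ia = 0.2S: 0.2·2.355 = 0.471 in (exactly 300/637)

S = 1500/637 in ≈ 2.355 in; Ia = 300/637 in ≈ 0.471 in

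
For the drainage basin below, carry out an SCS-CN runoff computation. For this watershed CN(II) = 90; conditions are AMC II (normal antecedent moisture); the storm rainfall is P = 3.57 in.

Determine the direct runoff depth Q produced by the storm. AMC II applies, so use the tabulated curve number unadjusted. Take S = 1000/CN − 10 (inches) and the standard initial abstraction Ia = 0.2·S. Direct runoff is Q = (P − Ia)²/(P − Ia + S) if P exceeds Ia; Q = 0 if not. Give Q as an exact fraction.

Q = 9078169/3611700 in ≈ 2.514 in

CN(II) = 90; AMC II needs no correction.
S = 1000/90 − 10 = 10/9 in ≈ 1.111 in
Ia = 0.2·(10/9) = 2/9 in ≈ 0.222 in
Since P=3.570 > Ia=0.222: effective rainfall P−Ia = 3013/900 in
Runoff Q = (P−Ia)²/(P−Ia+S) = (3.348)²/(3.348+1.111) = 9078169/3611700 ≈ 2.514 in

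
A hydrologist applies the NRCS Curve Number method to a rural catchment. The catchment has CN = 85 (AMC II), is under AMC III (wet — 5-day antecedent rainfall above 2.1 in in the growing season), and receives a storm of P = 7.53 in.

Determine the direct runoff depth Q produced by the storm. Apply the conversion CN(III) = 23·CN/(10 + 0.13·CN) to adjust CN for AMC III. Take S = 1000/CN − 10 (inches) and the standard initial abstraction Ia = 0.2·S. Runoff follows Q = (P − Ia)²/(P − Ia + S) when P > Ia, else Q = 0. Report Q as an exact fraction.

Q = 27729275643/4150113100 in ≈ 6.682 in

Adjust CN=85 to AMC III: 23·85/(10 + 0.13·85) → 1955 ÷ (421/20) = 39100/421 ≈ 92.874
S = 1000/(39100/421) − 10 = 300/391 in ≈ 0.767 in
Initial abstraction Ia = S/5 = (300/391)/5 = 60/391 ≈ 0.153 in
Excess rainfall: 7.530 − 0.153 = 7.377 in; P > Ia so Q > 0
Q: (288423/39100)² ÷ (318423/39100) = 27729275643/4150113100 in (≈ 6.682 in)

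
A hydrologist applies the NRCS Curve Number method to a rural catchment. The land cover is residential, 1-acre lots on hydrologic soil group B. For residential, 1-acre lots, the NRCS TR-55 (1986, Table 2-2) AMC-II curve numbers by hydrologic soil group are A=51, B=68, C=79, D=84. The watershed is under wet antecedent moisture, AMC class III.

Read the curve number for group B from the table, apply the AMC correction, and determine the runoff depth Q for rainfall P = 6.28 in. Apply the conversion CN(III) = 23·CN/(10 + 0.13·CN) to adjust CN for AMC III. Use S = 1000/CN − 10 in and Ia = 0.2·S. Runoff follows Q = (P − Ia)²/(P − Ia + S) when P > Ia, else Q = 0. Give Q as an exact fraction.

Q = 3293267769/756457925 in ≈ 4.354 in

NRCS table: residential, 1-acre lots, soil group B → CN(II) = 68
CN(III) from CN(II)=68: (23·68)/(10 + 0.13·68) = 39100/471 ≈ 83.015
Retention S: 1000/CN − 10 with CN=83.015 → S = 800/391 ≈ 2.046 in
Ia = 0.2·(800/391) = 160/391 in ≈ 0.409 in
P − Ia = 6.280 − 0.409 = 57387/9775 ≈ 5.871 in (> 0, runoff occurs)
Q: (57387/9775)² ÷ (77387/9775) = 3293267769/756457925 in (≈ 4.354 in)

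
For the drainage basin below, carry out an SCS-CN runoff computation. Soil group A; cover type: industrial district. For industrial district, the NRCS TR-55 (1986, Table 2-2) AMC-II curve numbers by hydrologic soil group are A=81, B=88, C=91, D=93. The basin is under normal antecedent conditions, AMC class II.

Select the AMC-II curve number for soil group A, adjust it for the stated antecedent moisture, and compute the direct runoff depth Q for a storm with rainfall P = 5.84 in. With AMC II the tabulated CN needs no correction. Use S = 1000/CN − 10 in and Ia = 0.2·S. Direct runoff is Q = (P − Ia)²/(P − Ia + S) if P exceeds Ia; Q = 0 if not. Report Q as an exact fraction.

NRCS table: industrial district, soil group A → CN(II) = 81
AMC II — tabulated CN = 81 applies directly.
Max retention: S = 1000/81 − 10 = 190/81 in (≈ 2.346 in)
Initial abstraction Ia = S/5 = (190/81)/5 = 38/81 ≈ 0.469 in
P − Ia = 5.840 − 0.469 = 10876/2025 ≈ 5.371 in (> 0, runoff occurs)
Q: (10876/2025)² ÷ (15626/2025) = 59143688/15821325 in (≈ 3.738 in)

Q = 59143688/15821325 in ≈ 3.738 in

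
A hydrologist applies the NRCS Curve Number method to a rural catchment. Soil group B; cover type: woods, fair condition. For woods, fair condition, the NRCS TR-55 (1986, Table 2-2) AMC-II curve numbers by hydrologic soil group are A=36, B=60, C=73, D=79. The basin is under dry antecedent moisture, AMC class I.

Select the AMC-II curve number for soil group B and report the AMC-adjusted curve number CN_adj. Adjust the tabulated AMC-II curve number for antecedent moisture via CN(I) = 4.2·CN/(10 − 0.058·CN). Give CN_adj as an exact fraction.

NRCS table: woods, fair condition, soil group B → CN(II) = 60
Dry (AMC I): CN(I) = 4.2·60/(10 − 0.058·60) = 252/(163/25) = 6300/163 ≈ 38.650

CN_adj = 6300/163 ≈ 38.650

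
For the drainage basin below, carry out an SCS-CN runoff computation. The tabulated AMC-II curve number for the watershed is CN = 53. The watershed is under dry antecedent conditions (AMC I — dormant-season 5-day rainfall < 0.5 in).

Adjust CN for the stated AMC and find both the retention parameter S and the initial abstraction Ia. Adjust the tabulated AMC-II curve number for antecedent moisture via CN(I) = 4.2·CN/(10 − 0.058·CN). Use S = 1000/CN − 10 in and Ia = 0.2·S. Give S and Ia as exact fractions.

S = 23500/1113 in ≈ 21.114 in; Ia = 4700/1113 in ≈ 4.223 in

Dry (AMC I): CN(I) = 4.2·53/(10 − 0.058·53) = (1113/5)/(3463/500) = 111300/3463 ≈ 32.140
Max retention: S = 1000/(111300/3463) − 10 = 23500/1113 in (≈ 21.114 in)
Initial abstraction Ia = S/5 = (23500/1113)/5 = 4700/1113 ≈ 4.223 in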